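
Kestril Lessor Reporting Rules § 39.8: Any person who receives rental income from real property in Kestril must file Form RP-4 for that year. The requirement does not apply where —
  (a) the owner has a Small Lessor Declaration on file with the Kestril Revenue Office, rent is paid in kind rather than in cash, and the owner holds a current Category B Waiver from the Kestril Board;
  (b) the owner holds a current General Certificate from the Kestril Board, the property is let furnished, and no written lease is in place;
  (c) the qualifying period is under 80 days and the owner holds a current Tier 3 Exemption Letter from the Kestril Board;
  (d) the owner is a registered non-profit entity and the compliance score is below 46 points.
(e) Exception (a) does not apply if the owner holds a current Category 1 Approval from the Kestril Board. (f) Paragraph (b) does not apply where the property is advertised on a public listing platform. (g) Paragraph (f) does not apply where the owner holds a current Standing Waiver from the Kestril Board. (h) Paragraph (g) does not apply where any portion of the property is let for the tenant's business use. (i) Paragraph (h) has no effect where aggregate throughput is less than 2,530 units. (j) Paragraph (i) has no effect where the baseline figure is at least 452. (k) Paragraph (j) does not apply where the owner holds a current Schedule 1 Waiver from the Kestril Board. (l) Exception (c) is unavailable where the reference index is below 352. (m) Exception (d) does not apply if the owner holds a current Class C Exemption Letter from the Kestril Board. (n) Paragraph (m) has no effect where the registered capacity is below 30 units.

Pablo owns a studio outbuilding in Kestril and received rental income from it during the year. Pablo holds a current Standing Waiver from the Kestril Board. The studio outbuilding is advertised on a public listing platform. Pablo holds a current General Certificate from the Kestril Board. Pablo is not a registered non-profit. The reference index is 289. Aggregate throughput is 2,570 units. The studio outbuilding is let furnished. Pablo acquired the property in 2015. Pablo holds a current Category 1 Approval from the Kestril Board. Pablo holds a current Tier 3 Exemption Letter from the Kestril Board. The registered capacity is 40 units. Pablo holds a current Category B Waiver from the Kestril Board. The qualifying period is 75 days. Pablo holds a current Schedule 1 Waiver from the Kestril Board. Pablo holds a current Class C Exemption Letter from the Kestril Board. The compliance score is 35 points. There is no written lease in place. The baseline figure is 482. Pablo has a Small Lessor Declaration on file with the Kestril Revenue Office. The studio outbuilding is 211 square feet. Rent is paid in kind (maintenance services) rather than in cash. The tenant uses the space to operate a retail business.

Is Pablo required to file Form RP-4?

Exception (a)'s conditions are all satisfied: a Small Lessor Declaration is on file; rent is paid in kind; a current Category B Waiver is held. Turning to paragraph (e): (e) is triggered — a current Category 1 Approval is held. Exception (a) does not apply.
Exception (b): a current General Certificate is held; the property is let furnished; there is no written lease — every condition holds. But applying paragraphs (f)–(k): (f) operates against (b): the property is publicly advertised. (g) is engaged (a current Standing Waiver is held), but is overridden by (h): (h) operates against (g): the space is let for business use. (i), which would lift (h), is inapplicable — aggregate throughput is 2,570 units, not less than 2,530 units. (b) is therefore removed.
Exception (c)'s conditions are all satisfied: the qualifying period is 75 days, under the 80 days limit; a current Tier 3 Exemption Letter is held. However, paragraph (l) must be considered: (l) is engaged — the reference index is 289, below the 352 limit. (c) is therefore removed.
Exception (d) does not apply: Pablo is not a registered non-profit.
None of the exceptions is available; § 39.8 applies in full.

Yes — Pablo must file Form RP-4.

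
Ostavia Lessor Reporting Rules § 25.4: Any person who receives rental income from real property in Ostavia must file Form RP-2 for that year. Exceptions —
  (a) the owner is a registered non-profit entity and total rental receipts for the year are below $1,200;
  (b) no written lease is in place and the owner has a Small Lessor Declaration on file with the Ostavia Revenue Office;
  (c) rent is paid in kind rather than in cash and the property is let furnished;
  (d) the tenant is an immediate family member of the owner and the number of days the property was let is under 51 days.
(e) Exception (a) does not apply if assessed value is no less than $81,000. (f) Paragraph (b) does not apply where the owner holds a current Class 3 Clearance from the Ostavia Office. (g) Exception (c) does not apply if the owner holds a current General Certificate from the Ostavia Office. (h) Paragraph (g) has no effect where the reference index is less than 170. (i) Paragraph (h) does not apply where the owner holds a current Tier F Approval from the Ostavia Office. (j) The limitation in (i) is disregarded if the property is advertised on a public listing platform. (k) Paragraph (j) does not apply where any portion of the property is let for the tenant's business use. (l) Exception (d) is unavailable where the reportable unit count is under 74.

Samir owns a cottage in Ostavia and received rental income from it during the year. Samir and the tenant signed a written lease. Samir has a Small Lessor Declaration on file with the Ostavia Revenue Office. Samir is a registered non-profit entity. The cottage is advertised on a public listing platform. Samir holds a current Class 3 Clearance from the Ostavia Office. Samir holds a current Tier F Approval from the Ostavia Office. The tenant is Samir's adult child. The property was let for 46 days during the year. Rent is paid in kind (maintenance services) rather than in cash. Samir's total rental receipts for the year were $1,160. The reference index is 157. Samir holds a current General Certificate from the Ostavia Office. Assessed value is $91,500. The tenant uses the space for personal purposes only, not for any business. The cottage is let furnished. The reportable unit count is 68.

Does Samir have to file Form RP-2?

Exception (a)'s conditions are all satisfied: Samir is a registered non-profit; total rental receipts for the year are $1,160, below the $1,200 limit. But: (e) operates against (a): assessed value is $91,500, meeting the $81,000 threshold. So (a) is unavailable.
Exception (b) requires that no written lease is in place; but a written lease is in place, so (b) is unavailable.
Exception (c)'s conditions are all satisfied: rent is paid in kind; the property is let furnished. Under paragraphs (g)–(k): (g) would limit (c) — a current General Certificate is held — but (h) sets (g) aside: (h) operates against (g): the reference index is 157, less than the 170 limit. (i) would limit (h) — a current Tier F Approval is held — but (j) sets (i) aside: (j) operates — the property is publicly advertised. (k), which would lift (j), is not triggered — the space is used for personal purposes only. (c) remains available.
Exception (d)'s conditions are all satisfied: the tenant is an immediate family member; the number of days the property was let is 46 days, under the 51 days limit. But: (l) operates against (d): the reportable unit count is 68, under the 74 limit. So (d) is unavailable.

No — exception (c) applies; Samir is not required to file Form RP-2.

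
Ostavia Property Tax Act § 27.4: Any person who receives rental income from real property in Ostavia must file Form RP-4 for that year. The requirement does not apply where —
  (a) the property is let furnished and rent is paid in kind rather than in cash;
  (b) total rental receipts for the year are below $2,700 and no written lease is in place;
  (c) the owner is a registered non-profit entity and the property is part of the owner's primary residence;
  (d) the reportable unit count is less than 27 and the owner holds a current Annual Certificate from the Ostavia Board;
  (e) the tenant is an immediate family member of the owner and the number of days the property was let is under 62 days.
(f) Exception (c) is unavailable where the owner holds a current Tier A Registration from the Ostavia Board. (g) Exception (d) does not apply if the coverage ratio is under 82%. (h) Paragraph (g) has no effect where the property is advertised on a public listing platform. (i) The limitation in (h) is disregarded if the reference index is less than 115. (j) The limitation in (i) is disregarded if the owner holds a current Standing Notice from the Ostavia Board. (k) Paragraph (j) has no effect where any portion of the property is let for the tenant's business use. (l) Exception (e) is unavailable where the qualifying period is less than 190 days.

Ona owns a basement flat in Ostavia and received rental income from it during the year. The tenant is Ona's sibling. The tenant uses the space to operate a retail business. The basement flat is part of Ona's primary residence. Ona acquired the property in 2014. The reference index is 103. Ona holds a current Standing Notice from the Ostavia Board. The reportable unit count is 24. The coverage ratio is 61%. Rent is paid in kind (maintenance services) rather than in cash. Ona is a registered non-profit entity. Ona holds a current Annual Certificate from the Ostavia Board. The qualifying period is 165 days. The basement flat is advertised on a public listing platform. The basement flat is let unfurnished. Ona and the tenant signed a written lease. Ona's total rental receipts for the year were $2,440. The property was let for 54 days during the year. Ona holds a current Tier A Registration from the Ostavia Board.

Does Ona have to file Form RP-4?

Yes — Ona must file Form RP-4.

Exception (a) requires that the property is let furnished; but the property is let unfurnished, so (a) is unavailable.
Exception (b) fails — a written lease is in place.
Exception (c) is satisfied on its face — Ona is a registered non-profit; the basement flat is part of the primary residence. However, paragraph (f) must be considered: (f) is engaged — a current Tier A Registration is held. Exception (c) does not apply.
All of (d)'s requirements are met (the reportable unit count is 24, less than the 27 limit; a current Annual Certificate is held). But: (g) operates — the coverage ratio is 61%, under the 82% limit. (h) would limit (g) — the property is publicly advertised — but (i) sets (h) aside: (i) applies — the reference index is 103, less than the 115 limit. (j) would limit (i) — a current Standing Notice is held — but (k) sets (j) aside: (k) operates against (j): the space is let for business use. (d) is therefore removed.
Exception (e)'s conditions are all satisfied: the tenant is an immediate family member; the number of days the property was let is 54 days, under the 62 days limit. But: (l) operates — the qualifying period is 165 days, less than the 190 days limit. (e) is therefore removed.
No exception is made out. Ona falls within the general rule.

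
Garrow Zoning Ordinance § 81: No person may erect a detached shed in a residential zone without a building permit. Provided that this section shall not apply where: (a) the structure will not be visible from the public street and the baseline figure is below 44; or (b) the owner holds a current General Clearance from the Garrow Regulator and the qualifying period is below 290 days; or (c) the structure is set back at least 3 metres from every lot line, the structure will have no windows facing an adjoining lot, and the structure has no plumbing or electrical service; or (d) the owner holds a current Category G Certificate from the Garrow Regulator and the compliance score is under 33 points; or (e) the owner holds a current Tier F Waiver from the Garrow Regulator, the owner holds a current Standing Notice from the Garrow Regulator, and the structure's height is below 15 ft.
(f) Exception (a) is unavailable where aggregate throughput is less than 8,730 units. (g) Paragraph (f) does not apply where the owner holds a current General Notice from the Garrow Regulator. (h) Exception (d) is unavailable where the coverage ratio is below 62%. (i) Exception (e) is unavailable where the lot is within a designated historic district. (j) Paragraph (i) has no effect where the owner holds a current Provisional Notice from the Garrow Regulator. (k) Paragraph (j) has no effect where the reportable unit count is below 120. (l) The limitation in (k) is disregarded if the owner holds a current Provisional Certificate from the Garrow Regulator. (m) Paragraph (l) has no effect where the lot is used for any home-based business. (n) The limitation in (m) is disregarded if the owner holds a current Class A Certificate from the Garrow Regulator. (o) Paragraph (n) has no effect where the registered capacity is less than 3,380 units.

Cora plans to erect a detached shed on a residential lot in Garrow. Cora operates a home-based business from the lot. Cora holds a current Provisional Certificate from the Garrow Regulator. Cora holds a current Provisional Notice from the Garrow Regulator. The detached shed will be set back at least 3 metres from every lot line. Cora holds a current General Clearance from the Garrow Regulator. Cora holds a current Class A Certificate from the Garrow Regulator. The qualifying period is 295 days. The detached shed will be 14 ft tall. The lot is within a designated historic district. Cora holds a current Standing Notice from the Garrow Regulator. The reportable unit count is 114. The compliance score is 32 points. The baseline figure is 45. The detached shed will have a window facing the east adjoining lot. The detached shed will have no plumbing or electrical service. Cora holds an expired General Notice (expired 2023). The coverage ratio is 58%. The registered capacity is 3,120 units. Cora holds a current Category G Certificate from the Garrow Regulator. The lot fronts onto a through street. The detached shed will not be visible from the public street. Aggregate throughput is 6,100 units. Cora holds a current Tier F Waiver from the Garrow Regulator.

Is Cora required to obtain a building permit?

Yes — Cora must obtain a building permit.

Exception (a) does not apply: the baseline figure is 45, not below 44.
Exception (b) fails — the qualifying period is 295 days, not below 290 days.
Exception (c) does not apply: a window faces an adjoining lot.
Exception (d)'s conditions are all satisfied: a current Category G Certificate is held; the compliance score is 32 points, under the 33 points limit. However, paragraph (h) must be considered: (h) is engaged — the coverage ratio is 58%, below the 62% limit. (d) is therefore removed.
Exception (e): a current Tier F Waiver is held; a current Standing Notice is held; the structure's height is 14 ft, below the 15 ft limit — every condition holds. But: (i) is engaged — the lot is in a historic district. (j) would limit (i) — a current Provisional Notice is held — but (k) sets (j) aside: (k) operates against (j): the reportable unit count is 114, below the 120 limit. (l) would limit (k) — a current Provisional Certificate is held — but (m) sets (l) aside: (m) operates against (l): a home-based business operates on the lot. (n) would limit (m) — a current Class A Certificate is held — but (o) sets (n) aside: (o) operates against (n): the registered capacity is 3,120 units, less than the 3,380 units limit. Exception (e) does not apply.
None of the exceptions is available; § 81 applies in full.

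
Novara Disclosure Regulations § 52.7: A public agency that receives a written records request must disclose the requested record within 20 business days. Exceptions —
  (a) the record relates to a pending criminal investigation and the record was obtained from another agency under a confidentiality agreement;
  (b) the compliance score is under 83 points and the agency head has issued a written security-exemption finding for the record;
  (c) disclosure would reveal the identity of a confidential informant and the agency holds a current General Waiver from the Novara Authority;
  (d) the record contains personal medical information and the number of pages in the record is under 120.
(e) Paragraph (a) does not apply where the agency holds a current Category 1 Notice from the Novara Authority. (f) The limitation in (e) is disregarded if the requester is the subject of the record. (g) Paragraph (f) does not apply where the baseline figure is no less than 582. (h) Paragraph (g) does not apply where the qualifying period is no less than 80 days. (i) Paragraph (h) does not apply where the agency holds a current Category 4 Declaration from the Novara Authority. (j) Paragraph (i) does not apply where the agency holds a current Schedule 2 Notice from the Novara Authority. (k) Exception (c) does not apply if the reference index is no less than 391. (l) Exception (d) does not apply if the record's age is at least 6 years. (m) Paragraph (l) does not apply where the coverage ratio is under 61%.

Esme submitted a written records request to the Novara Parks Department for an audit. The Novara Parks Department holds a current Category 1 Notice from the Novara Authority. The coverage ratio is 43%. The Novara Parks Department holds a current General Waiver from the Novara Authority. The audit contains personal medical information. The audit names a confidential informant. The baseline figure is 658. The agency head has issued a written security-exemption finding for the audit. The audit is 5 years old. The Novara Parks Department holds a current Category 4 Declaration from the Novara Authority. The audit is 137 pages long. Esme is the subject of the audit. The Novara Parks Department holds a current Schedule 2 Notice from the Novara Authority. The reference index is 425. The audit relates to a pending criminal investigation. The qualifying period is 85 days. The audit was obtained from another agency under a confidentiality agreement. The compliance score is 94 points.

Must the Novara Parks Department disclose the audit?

Exception (a)'s conditions are all satisfied: the audit relates to a pending investigation; the audit was obtained under a confidentiality agreement. Under paragraphs (e)–(j): (e) would limit (a) — a current Category 1 Notice is held — but (f) sets (e) aside: (f) operates against (e): Esme is the subject of the audit. (g) operates (the baseline figure is 658, meeting the 582 threshold), but is overridden by (h): (h) applies — the qualifying period is 85 days, meeting the 80 days threshold. (i) would limit (h) — a current Category 4 Declaration is held — but (j) sets (i) aside: (j) operates against (i): a current Schedule 2 Notice is held. (a) remains available.
Exception (b) requires that the compliance score is under 83 points; but the compliance score is 94 points, not under 83 points, so (b) is unavailable.
Exception (c): the audit names a confidential informant; a current General Waiver is held — every condition holds. But applying paragraph (k): (k) is engaged — the reference index is 425, meeting the 391 threshold. Exception (c) does not apply.
Exception (d) does not apply: the number of pages in the record is 137, not under 120.

No — exception (a) applies; the Novara Parks Department is not required to disclose the audit.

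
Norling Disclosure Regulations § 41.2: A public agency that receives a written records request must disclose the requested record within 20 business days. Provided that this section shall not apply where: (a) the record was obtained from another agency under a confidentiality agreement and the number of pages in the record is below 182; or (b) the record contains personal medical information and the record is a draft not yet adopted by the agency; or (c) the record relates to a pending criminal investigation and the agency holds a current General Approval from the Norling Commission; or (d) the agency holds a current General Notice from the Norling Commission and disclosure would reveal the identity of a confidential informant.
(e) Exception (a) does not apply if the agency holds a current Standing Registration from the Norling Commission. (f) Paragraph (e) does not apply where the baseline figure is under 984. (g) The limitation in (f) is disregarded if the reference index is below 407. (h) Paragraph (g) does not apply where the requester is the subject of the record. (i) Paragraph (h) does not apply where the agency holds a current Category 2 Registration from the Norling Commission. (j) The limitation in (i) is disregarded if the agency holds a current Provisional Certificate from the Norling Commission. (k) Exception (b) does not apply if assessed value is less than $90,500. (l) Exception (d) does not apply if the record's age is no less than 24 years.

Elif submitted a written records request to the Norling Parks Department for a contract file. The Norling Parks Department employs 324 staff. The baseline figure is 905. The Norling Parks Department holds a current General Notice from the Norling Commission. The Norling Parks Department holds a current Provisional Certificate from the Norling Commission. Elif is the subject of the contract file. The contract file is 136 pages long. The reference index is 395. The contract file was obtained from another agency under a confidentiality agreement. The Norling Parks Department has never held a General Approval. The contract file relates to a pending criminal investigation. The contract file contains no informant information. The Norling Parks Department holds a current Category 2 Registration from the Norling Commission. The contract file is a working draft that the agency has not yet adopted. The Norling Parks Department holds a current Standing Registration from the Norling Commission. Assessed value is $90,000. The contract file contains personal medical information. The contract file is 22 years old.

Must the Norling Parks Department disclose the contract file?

Exception (a): the contract file was obtained under a confidentiality agreement; the number of pages in the record is 136, below the 182 limit — every condition holds. Considering the limiting provisions: (e) would limit (a) — a current Standing Registration is held — but (f) sets (e) aside: (f) operates — the baseline figure is 905, under the 984 limit. (g) would limit (f) — the reference index is 395, below the 407 limit — but (h) sets (g) aside: (h) operates against (g): Elif is the subject of the contract file. (i) would limit (h) — a current Category 2 Registration is held — but (j) sets (i) aside: (j) is triggered — a current Provisional Certificate is held. So (a) applies.
All of (b)'s requirements are met (the contract file contains personal medical information; the contract file is an unadopted draft). But applying paragraph (k): (k) operates — assessed value is $90,000, less than the $90,500 limit. So (b) is unavailable.
Exception (c) requires that the agency holds a current General Approval from the Norling Commission; but there is no General Approval in force, so (c) is unavailable.
Exception (d) fails — the contract file contains no informant information.

No — exception (a) applies; the Norling Parks Department is not required to disclose the contract file.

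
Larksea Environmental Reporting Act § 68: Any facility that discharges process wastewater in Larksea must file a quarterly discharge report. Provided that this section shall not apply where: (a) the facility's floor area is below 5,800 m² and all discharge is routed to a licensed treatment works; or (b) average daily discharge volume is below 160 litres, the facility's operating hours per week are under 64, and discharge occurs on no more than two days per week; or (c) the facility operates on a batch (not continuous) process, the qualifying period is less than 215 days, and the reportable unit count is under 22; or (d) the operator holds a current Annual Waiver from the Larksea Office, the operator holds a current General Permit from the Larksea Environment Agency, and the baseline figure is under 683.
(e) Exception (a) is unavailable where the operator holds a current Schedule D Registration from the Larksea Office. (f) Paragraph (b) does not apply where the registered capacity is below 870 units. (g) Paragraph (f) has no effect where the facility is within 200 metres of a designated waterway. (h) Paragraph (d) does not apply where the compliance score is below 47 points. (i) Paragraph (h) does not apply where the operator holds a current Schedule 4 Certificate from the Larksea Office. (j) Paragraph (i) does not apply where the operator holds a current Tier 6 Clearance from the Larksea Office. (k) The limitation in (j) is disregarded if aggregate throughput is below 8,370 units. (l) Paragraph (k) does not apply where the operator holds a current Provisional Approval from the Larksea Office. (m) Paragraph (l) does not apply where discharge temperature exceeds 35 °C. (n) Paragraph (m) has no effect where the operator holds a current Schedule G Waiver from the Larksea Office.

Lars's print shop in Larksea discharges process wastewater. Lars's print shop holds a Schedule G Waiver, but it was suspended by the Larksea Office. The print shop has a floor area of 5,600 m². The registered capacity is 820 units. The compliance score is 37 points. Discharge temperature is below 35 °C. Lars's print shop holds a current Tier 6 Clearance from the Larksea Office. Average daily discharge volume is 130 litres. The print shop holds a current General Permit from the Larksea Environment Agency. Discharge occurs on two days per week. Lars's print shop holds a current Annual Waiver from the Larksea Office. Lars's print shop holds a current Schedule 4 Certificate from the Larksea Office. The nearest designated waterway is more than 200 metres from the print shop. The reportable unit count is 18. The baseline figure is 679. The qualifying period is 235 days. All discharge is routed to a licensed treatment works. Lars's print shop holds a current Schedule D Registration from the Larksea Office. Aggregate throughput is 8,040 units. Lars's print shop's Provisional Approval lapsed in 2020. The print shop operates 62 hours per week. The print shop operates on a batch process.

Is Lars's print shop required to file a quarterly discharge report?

Exception (a) is satisfied on its face — the facility's floor area is 5,600 m², below the 5,800 m² limit; discharge is routed to a licensed treatment works. However, paragraph (e) must be considered: (e) operates — a current Schedule D Registration is held. Exception (a) does not apply.
Exception (b) is satisfied on its face — average daily discharge volume is 130 litres, below the 160 litres limit; the facility's operating hours per week are 62, under the 64 limit; discharge occurs on no more than two days per week. Turning to paragraphs (f)–(g): (f) operates against (b): the registered capacity is 820 units, below the 870 units limit. (g) is not engaged (the print shop is more than 200 m from any designated waterway), so (f) stands. Exception (b) does not apply.
Exception (c) does not apply: the qualifying period is 235 days, not less than 215 days.
All of (d)'s requirements are met (a current Annual Waiver is held; a current General Permit is held; the baseline figure is 679, under the 683 limit). Considering the limiting provisions: (h) is triggered (the compliance score is 37 points, below the 47 points limit), but yields to (i): (i) operates against (h): a current Schedule 4 Certificate is held. (j) operates (a current Tier 6 Clearance is held), but yields to (k): (k) operates against (j): aggregate throughput is 8,040 units, below the 8,370 units limit. (l) does not operate here (the Provisional Approval is not current), so (k) stands. (d) remains available.

No — exception (d) applies; Lars's print shop is not required to file a quarterly discharge report.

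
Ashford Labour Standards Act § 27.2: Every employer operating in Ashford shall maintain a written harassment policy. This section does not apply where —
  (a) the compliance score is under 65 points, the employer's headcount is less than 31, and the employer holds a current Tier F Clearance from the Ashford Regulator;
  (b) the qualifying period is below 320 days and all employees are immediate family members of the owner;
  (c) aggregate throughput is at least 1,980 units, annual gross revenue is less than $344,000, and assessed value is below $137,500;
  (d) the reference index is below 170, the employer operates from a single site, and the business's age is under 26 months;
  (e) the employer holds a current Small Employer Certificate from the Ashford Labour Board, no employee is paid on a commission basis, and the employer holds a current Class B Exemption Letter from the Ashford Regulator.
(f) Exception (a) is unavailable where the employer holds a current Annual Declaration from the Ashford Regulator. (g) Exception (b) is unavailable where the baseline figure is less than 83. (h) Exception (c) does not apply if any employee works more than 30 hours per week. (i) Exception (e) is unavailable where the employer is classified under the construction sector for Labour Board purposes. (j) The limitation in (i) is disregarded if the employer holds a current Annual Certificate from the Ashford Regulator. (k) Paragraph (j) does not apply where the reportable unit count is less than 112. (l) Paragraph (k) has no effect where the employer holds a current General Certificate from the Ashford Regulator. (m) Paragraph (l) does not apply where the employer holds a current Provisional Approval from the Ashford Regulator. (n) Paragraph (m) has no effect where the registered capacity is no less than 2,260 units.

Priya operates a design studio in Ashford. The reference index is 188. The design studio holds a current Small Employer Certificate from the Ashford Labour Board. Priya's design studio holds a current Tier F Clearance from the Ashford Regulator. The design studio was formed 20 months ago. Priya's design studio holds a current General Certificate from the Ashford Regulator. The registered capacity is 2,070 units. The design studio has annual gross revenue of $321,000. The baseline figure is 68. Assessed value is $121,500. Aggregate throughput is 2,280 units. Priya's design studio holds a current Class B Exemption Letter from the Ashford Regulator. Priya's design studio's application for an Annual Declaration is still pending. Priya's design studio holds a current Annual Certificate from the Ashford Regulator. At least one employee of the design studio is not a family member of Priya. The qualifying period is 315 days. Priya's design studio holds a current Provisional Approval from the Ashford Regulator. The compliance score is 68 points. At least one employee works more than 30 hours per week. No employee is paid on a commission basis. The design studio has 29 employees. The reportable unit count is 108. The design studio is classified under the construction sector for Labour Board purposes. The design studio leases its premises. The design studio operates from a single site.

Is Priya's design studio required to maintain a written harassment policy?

Exception (a) requires that the compliance score is under 65 points; but the compliance score is 68 points, not under 65 points, so (a) is unavailable.
Exception (b) does not apply: at least one employee is not a family member.
Exception (c): aggregate throughput is 2,280 units, meeting the 1,980 units threshold; annual gross revenue is $321,000, less than the $344,000 limit; assessed value is $121,500, below the $137,500 limit — every condition holds. However, paragraph (h) must be considered: (h) operates — at least one employee exceeds 30 hours/week. So (c) is unavailable.
Exception (d) fails — the reference index is 188, not below 170.
Exception (e)'s conditions are all satisfied: a current Small Employer Certificate is held; no employee is paid on commission; a current Class B Exemption Letter is held. Turning to paragraphs (i)–(n): (i) operates against (e): the design studio is classified under the construction sector. (j) would limit (i) — a current Annual Certificate is held — but (k) sets (j) aside: (k) operates against (j): the reportable unit count is 108, less than the 112 limit. (l) would limit (k) — a current General Certificate is held — but (m) sets (l) aside: (m) is engaged — a current Provisional Approval is held. (n), which would lift (m), is not triggered — the registered capacity is 2,070 units, short of 2,260 units. So (e) is unavailable.
No exception applies. The general rule governs.

Yes — Priya's design studio must maintain a written harassment policy.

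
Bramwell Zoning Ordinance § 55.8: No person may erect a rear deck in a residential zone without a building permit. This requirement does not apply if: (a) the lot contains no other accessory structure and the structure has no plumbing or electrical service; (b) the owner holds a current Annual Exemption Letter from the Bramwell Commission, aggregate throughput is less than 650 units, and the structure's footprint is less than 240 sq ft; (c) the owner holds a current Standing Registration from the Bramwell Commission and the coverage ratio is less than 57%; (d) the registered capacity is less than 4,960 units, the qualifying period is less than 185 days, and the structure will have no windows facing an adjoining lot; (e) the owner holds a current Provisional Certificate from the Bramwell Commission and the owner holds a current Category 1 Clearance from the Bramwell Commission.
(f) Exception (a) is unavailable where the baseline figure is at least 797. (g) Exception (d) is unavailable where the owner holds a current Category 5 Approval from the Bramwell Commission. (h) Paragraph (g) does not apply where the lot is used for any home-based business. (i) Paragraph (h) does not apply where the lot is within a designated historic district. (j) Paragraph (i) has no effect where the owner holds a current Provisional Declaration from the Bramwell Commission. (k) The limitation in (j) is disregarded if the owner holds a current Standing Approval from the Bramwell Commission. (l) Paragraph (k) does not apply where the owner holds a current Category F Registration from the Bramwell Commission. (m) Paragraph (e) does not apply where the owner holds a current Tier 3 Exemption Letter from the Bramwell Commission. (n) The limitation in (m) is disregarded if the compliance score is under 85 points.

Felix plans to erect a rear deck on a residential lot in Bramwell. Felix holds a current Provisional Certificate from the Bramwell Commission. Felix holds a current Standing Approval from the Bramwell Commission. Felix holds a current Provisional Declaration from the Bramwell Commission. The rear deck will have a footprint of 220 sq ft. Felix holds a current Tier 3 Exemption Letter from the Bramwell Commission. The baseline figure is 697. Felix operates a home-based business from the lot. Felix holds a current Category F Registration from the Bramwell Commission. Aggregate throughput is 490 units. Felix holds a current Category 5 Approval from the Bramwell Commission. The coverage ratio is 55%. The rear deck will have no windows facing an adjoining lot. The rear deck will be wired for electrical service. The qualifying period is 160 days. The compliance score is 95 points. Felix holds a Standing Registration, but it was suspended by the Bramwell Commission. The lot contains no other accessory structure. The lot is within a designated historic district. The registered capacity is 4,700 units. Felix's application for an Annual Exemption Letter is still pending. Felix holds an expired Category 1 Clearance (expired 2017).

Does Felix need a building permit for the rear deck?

No — exception (d) applies; Felix does not need a building permit.

Exception (a) does not apply: electrical service is planned.
Exception (b) does not apply: there is no Annual Exemption Letter in force.
Exception (c) requires that the owner holds a current Standing Registration from the Bramwell Commission; but the Standing Registration is not current, so (c) is unavailable.
Exception (d) is satisfied on its face — the registered capacity is 4,700 units, less than the 4,960 units limit; the qualifying period is 160 days, less than the 185 days limit; no windows face an adjoining lot. Under paragraphs (g)–(l): (g) operates (a current Category 5 Approval is held), but is displaced by (h): (h) operates against (g): a home-based business operates on the lot. (i) is engaged (the lot is in a historic district), but is itself disapplied by (j): (j) operates against (i): a current Provisional Declaration is held. (k) would limit (j) — a current Standing Approval is held — but (l) sets (k) aside: (l) is engaged — a current Category F Registration is held. So (d) applies.
Exception (e) requires that the owner holds a current Category 1 Clearance from the Bramwell Commission; but the Category 1 Clearance is not current, so (e) is unavailable.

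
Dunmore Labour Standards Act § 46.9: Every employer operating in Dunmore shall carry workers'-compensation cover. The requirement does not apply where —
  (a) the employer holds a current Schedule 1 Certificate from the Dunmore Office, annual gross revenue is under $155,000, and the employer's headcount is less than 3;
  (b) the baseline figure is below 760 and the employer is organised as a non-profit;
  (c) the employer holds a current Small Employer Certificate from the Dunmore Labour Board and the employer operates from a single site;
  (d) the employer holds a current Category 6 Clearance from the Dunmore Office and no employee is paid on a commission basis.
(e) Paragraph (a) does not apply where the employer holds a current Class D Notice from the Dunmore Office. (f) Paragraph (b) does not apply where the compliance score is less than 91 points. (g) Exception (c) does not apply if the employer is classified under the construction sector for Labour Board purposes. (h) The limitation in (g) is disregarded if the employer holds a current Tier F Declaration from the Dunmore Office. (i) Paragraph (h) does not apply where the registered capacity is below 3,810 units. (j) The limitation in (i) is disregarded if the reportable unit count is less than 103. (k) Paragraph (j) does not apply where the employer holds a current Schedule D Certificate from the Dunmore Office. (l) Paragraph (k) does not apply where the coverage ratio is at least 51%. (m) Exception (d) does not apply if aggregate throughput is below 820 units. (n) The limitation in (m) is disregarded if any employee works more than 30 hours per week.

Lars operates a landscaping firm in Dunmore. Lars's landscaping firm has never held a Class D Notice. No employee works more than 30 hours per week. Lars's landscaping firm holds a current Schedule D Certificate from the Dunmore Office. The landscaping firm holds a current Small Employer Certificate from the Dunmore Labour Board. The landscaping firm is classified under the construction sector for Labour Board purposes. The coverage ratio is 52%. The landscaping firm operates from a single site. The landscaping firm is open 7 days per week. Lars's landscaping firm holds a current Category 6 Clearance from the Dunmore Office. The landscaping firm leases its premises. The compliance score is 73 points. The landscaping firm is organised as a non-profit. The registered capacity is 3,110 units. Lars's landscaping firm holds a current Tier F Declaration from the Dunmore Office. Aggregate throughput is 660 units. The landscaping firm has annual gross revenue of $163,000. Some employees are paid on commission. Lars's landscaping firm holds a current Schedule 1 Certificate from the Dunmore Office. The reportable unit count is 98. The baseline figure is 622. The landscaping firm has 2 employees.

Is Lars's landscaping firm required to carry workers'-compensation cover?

Exception (a) fails — annual gross revenue is $163,000, not under $155,000.
Exception (b): the baseline figure is 622, below the 760 limit; the employer is a non-profit — every condition holds. Turning to paragraph (f): (f) operates against (b): the compliance score is 73 points, less than the 91 points limit. (b) is therefore removed.
Exception (c) is satisfied on its face — a current Small Employer Certificate is held; the employer operates from a single site. Applying paragraphs (g)–(l): (g) is triggered (the landscaping firm is classified under the construction sector), but yields to (h): (h) is triggered — a current Tier F Declaration is held. (i) would limit (h) — the registered capacity is 3,110 units, below the 3,810 units limit — but (j) sets (i) aside: (j) operates against (i): the reportable unit count is 98, less than the 103 limit. (k) is engaged (a current Schedule D Certificate is held), but is itself disapplied by (l): (l) is triggered — the coverage ratio is 52%, meeting the 51% threshold. (c) remains available.
Exception (d) does not apply: some employees are paid on commission.

No — exception (c) applies; Lars's landscaping firm is not required to carry workers'-compensation cover.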